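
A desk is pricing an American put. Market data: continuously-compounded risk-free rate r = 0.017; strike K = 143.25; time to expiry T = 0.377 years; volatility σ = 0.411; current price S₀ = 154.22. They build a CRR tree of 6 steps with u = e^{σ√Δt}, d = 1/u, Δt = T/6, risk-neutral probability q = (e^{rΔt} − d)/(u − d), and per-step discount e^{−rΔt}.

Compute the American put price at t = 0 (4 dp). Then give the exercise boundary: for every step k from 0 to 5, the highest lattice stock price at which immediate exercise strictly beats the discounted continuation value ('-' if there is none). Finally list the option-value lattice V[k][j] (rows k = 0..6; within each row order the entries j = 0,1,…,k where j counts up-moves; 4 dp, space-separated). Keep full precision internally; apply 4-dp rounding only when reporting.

price = 10.1892
boundary = - - - - 102.1340 113.2173
tree:
10.1892
15.2828 4.6816
22.1985 7.8081 1.2976
30.9765 12.7173 2.4953 0.0000
41.1160 20.0367 4.7987 0.0000 0.0000
51.1143 30.0327 9.2282 0.0000 0.0000 0.0000
60.1339 41.1160 17.7466 0.0000 0.0000 0.0000 0.0000

Δt=0.06283  u=1.10852  d=0.90211  q=0.47944  discount=0.99893
step 6 (expiry): payoffs max(K−S,0) = 60.1339 41.1160 17.7466 0.0000 0.0000 0.0000 0.0000
step 5: (k=5,j=0): S=92.1357, (K−S)⁺=51.1143, hold=50.9614 ⇒ V=51.1143 exercise | (k=5,j=1): S=113.2173, (K−S)⁺=30.0327, hold=29.8797 ⇒ V=30.0327 exercise | (k=5,j=2): S=139.1227, (K−S)⁺=4.1273, hold=9.2282 ⇒ V=9.2282 continue | (k=5,j=3): S=170.9556, (K−S)⁺=0.0000, hold=0.0000 ⇒ V=0.0000 continue | (k=5,j=4): S=210.0722, (K−S)⁺=0.0000, hold=0.0000 ⇒ V=0.0000 continue | (k=5,j=5): S=258.1390, (K−S)⁺=0.0000, hold=0.0000 ⇒ V=0.0000 continue  boundary S*=113.2173
step 4: (k=4,j=0): S=102.1340, (K−S)⁺=41.1160, hold=40.9631 ⇒ V=41.1160 exercise | (k=4,j=1): S=125.5034, (K−S)⁺=17.7466, hold=20.0367 ⇒ V=20.0367 continue | (k=4,j=2): S=154.2200, (K−S)⁺=0.0000, hold=4.7987 ⇒ V=4.7987 continue | (k=4,j=3): S=189.5073, (K−S)⁺=0.0000, hold=0.0000 ⇒ V=0.0000 continue | (k=4,j=4): S=232.8687, (K−S)⁺=0.0000, hold=0.0000 ⇒ V=0.0000 continue  boundary S*=102.1340
step 3: (k=3,j=0): S=113.2173, (K−S)⁺=30.0327, hold=30.9765 ⇒ V=30.9765 continue | (k=3,j=1): S=139.1227, (K−S)⁺=4.1273, hold=12.7173 ⇒ V=12.7173 continue | (k=3,j=2): S=170.9556, (K−S)⁺=0.0000, hold=2.4953 ⇒ V=2.4953 continue | (k=3,j=3): S=210.0722, (K−S)⁺=0.0000, hold=0.0000 ⇒ V=0.0000 continue  boundary S*=-
step 2: (k=2,j=0): S=125.5034, (K−S)⁺=17.7466, hold=22.1985 ⇒ V=22.1985 continue | (k=2,j=1): S=154.2200, (K−S)⁺=0.0000, hold=7.8081 ⇒ V=7.8081 continue | (k=2,j=2): S=189.5073, (K−S)⁺=0.0000, hold=1.2976 ⇒ V=1.2976 continue  boundary S*=-
step 1: (k=1,j=0): S=139.1227, (K−S)⁺=4.1273, hold=15.2828 ⇒ V=15.2828 continue | (k=1,j=1): S=170.9556, (K−S)⁺=0.0000, hold=4.6816 ⇒ V=4.6816 continue  boundary S*=-
step 0: (k=0,j=0): S=154.2200, (K−S)⁺=0.0000, hold=10.1892 ⇒ V=10.1892 continue  boundary S*=-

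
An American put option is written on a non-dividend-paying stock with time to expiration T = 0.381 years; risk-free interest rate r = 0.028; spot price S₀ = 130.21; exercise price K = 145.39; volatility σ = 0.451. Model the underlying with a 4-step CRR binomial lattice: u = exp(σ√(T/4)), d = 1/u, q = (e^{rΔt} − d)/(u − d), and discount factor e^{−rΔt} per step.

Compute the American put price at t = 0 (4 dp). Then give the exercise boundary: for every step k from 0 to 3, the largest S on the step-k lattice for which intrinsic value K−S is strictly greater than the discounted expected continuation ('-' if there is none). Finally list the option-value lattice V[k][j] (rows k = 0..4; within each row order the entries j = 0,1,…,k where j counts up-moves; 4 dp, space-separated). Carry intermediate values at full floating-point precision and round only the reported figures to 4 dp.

params: Δt=0.09525 u=1.14934 d=0.87006 q=0.47482 e^(-rΔt)=0.99734
t_4 payoffs: 70.7716 46.8199 15.1800 0.0000 0.0000
t_3: node(3,0) S=85.7621 payoff=59.6279 vs cont=59.2406 → 59.6279 [stop]  node(3,1) S=113.2908 payoff=32.0992 vs cont=31.7119 → 32.0992 [stop]  node(3,2) S=149.6559 payoff=0.0000 vs cont=7.9510 → 7.9510 [wait]  node(3,3) S=197.6938 payoff=0.0000 vs cont=0.0000 → 0.0000 [wait]  ⇒ S*(3)=113.2908
t_2: node(2,0) S=98.5701 payoff=46.8199 vs cont=46.4327 → 46.8199 [stop]  node(2,1) S=130.2100 payoff=15.1800 vs cont=20.5782 → 20.5782 [wait]  node(2,2) S=172.0060 payoff=0.0000 vs cont=4.1646 → 4.1646 [wait]  ⇒ S*(2)=98.5701
t_1: node(1,0) S=113.2908 payoff=32.0992 vs cont=34.2683 → 34.2683 [wait]  node(1,1) S=149.6559 payoff=0.0000 vs cont=12.7506 → 12.7506 [wait]  ⇒ S*(1)=-
t_0: node(0,0) S=130.2100 payoff=15.1800 vs cont=23.9872 → 23.9872 [wait]  ⇒ S*(0)=-

price = 23.9872
boundary = - - 98.5701 113.2908
tree:
23.9872
34.2683 12.7506
46.8199 20.5782 4.1646
59.6279 32.0992 7.9510 0.0000
70.7716 46.8199 15.1800 0.0000 0.0000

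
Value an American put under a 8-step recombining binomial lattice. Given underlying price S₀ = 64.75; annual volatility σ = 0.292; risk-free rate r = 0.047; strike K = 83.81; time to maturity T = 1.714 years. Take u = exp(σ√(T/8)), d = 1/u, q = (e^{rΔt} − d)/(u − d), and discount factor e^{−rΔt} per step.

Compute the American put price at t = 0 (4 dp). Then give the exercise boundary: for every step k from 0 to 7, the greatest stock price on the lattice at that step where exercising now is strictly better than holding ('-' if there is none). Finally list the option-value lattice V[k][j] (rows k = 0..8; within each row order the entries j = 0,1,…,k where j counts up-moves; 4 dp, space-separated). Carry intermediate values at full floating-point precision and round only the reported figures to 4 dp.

price = 20.3186
boundary = - 56.5641 49.4132 56.5641 49.4132 56.5641 64.7500 74.1205
tree:
20.3186
27.2459 13.8983
34.3968 19.8283 8.3322
40.6438 27.2459 12.9149 3.9822
46.1010 34.3968 19.2429 6.9365 1.1500
50.8682 40.6438 27.2459 11.7408 2.3401 0.0000
55.0328 46.1010 34.3968 19.0600 4.7618 0.0000 0.0000
58.6709 50.8682 40.6438 27.2459 9.6895 0.0000 0.0000 0.0000
61.8490 55.0328 46.1010 34.3968 19.0600 0.0000 0.0000 0.0000 0.0000

Δt=0.21425  u=1.14472  d=0.87358  q=0.50359  discount=0.98998
step 8 (expiry): payoffs max(K−S,0) = 61.8490 55.0328 46.1010 34.3968 19.0600 0.0000 0.0000 0.0000 0.0000
step 7: (k=7,j=0): S=25.1391, (K−S)⁺=58.6709, hold=57.8312 ⇒ V=58.6709 exercise | (k=7,j=1): S=32.9418, (K−S)⁺=50.8682, hold=50.0285 ⇒ V=50.8682 exercise | (k=7,j=2): S=43.1662, (K−S)⁺=40.6438, hold=39.8041 ⇒ V=40.6438 exercise | (k=7,j=3): S=56.5641, (K−S)⁺=27.2459, hold=26.4061 ⇒ V=27.2459 exercise | (k=7,j=4): S=74.1205, (K−S)⁺=9.6895, hold=9.3668 ⇒ V=9.6895 exercise | (k=7,j=5): S=97.1260, (K−S)⁺=0.0000, hold=0.0000 ⇒ V=0.0000 continue | (k=7,j=6): S=127.2719, (K−S)⁺=0.0000, hold=0.0000 ⇒ V=0.0000 continue | (k=7,j=7): S=166.7746, (K−S)⁺=0.0000, hold=0.0000 ⇒ V=0.0000 continue  boundary S*=74.1205
step 6: (k=6,j=0): S=28.7772, (K−S)⁺=55.0328, hold=54.1931 ⇒ V=55.0328 exercise | (k=6,j=1): S=37.7090, (K−S)⁺=46.1010, hold=45.2613 ⇒ V=46.1010 exercise | (k=6,j=2): S=49.4132, (K−S)⁺=34.3968, hold=33.5571 ⇒ V=34.3968 exercise | (k=6,j=3): S=64.7500, (K−S)⁺=19.0600, hold=18.2203 ⇒ V=19.0600 exercise | (k=6,j=4): S=84.8471, (K−S)⁺=0.0000, hold=4.7618 ⇒ V=4.7618 continue | (k=6,j=5): S=111.1819, (K−S)⁺=0.0000, hold=0.0000 ⇒ V=0.0000 continue | (k=6,j=6): S=145.6905, (K−S)⁺=0.0000, hold=0.0000 ⇒ V=0.0000 continue  boundary S*=64.7500
step 5: (k=5,j=0): S=32.9418, (K−S)⁺=50.8682, hold=50.0285 ⇒ V=50.8682 exercise | (k=5,j=1): S=43.1662, (K−S)⁺=40.6438, hold=39.8041 ⇒ V=40.6438 exercise | (k=5,j=2): S=56.5641, (K−S)⁺=27.2459, hold=26.4061 ⇒ V=27.2459 exercise | (k=5,j=3): S=74.1205, (K−S)⁺=9.6895, hold=11.7408 ⇒ V=11.7408 continue | (k=5,j=4): S=97.1260, (K−S)⁺=0.0000, hold=2.3401 ⇒ V=2.3401 continue | (k=5,j=5): S=127.2719, (K−S)⁺=0.0000, hold=0.0000 ⇒ V=0.0000 continue  boundary S*=56.5641
step 4: (k=4,j=0): S=37.7090, (K−S)⁺=46.1010, hold=45.2613 ⇒ V=46.1010 exercise | (k=4,j=1): S=49.4132, (K−S)⁺=34.3968, hold=33.5571 ⇒ V=34.3968 exercise | (k=4,j=2): S=64.7500, (K−S)⁺=19.0600, hold=19.2429 ⇒ V=19.2429 continue | (k=4,j=3): S=84.8471, (K−S)⁺=0.0000, hold=6.9365 ⇒ V=6.9365 continue | (k=4,j=4): S=111.1819, (K−S)⁺=0.0000, hold=1.1500 ⇒ V=1.1500 continue  boundary S*=49.4132
step 3: (k=3,j=0): S=43.1662, (K−S)⁺=40.6438, hold=39.8041 ⇒ V=40.6438 exercise | (k=3,j=1): S=56.5641, (K−S)⁺=27.2459, hold=26.4973 ⇒ V=27.2459 exercise | (k=3,j=2): S=74.1205, (K−S)⁺=9.6895, hold=12.9149 ⇒ V=12.9149 continue | (k=3,j=3): S=97.1260, (K−S)⁺=0.0000, hold=3.9822 ⇒ V=3.9822 continue  boundary S*=56.5641
step 2: (k=2,j=0): S=49.4132, (K−S)⁺=34.3968, hold=33.5571 ⇒ V=34.3968 exercise | (k=2,j=1): S=64.7500, (K−S)⁺=19.0600, hold=19.8283 ⇒ V=19.8283 continue | (k=2,j=2): S=84.8471, (K−S)⁺=0.0000, hold=8.3322 ⇒ V=8.3322 continue  boundary S*=49.4132
step 1: (k=1,j=0): S=56.5641, (K−S)⁺=27.2459, hold=26.7892 ⇒ V=27.2459 exercise | (k=1,j=1): S=74.1205, (K−S)⁺=9.6895, hold=13.8983 ⇒ V=13.8983 continue  boundary S*=56.5641
step 0: (k=0,j=0): S=64.7500, (K−S)⁺=19.0600, hold=20.3186 ⇒ V=20.3186 continue  boundary S*=-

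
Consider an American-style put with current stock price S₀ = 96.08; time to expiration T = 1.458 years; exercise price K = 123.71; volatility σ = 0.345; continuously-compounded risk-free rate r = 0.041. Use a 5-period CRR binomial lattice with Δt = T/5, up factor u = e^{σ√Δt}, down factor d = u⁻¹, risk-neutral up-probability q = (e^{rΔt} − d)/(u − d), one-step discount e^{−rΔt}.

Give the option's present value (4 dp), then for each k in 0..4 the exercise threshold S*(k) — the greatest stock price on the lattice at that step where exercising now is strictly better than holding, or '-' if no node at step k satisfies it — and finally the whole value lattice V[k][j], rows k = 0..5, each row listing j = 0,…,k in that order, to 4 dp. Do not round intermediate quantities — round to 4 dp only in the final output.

Δt=0.29160, u=1.20478, d=0.83002, q=0.48565, disc=e^(-rΔt)=0.98812
k=5 terminal: V=max(K-S,0) → 85.8581 68.7678 43.9612 7.9544 0.0000 0.0000
k=4: j=0 S=45.6033 intr=78.1067 cont=76.6364 V=78.1067[EX]; j=1 S=66.1934 intr=57.5166 cont=56.0464 V=57.5166[EX]; j=2 S=96.0800 intr=27.6300 cont=26.1598 V=27.6300[EX]; j=3 S=139.4605 intr=0.0000 cont=4.0427 V=4.0427[hold]; j=4 S=202.4274 intr=0.0000 cont=0.0000 V=0.0000[hold]  S*(4)=96.0800
k=3: j=0 S=54.9422 intr=68.7678 cont=67.2976 V=68.7678[EX]; j=1 S=79.7488 intr=43.9612 cont=42.4910 V=43.9612[EX]; j=2 S=115.7556 intr=7.9544 cont=15.9825 V=15.9825[hold]; j=3 S=168.0197 intr=0.0000 cont=2.0546 V=2.0546[hold]  S*(3)=79.7488
k=2: j=0 S=66.1934 intr=57.5166 cont=56.0464 V=57.5166[EX]; j=1 S=96.0800 intr=27.6300 cont=30.0123 V=30.0123[hold]; j=2 S=139.4605 intr=0.0000 cont=9.1089 V=9.1089[hold]  S*(2)=66.1934
k=1: j=0 S=79.7488 intr=43.9612 cont=43.6343 V=43.9612[EX]; j=1 S=115.7556 intr=7.9544 cont=19.6245 V=19.6245[hold]  S*(1)=79.7488
k=0: j=0 S=96.0800 intr=27.6300 cont=31.7600 V=31.7600[hold]  S*(0)=-

price = 31.7600
boundary = - 79.7488 66.1934 79.7488 96.0800
tree:
31.7600
43.9612 19.6245
57.5166 30.0123 9.1089
68.7678 43.9612 15.9825 2.0546
78.1067 57.5166 27.6300 4.0427 0.0000
85.8581 68.7678 43.9612 7.9544 0.0000 0.0000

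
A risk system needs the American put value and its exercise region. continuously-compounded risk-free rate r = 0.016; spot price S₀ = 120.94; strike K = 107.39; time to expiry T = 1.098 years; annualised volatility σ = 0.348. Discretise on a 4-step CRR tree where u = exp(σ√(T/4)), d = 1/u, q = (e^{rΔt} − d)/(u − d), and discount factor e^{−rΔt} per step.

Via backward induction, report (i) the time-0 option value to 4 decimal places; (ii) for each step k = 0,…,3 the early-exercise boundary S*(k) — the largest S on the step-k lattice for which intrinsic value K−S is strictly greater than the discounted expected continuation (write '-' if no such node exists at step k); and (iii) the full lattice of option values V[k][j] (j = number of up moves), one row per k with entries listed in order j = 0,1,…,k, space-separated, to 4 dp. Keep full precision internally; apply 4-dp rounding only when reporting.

Δt=0.27450, u=1.20001, d=0.83333, q=0.46655, disc=e^(-rΔt)=0.99562
k=4 terminal: V=max(K-S,0) → 49.0675 23.4048 0.0000 0.0000 0.0000
k=3: j=0 S=69.9873 intr=37.4027 cont=36.9320 V=37.4027[EX]; j=1 S=100.7828 intr=6.6072 cont=12.4306 V=12.4306[hold]; j=2 S=145.1288 intr=0.0000 cont=0.0000 V=0.0000[hold]; j=3 S=208.9876 intr=0.0000 cont=0.0000 V=0.0000[hold]  S*(3)=69.9873
k=2: j=0 S=83.9852 intr=23.4048 cont=25.6391 V=25.6391[hold]; j=1 S=120.9400 intr=0.0000 cont=6.6021 V=6.6021[hold]; j=2 S=174.1554 intr=0.0000 cont=0.0000 V=0.0000[hold]  S*(2)=-
k=1: j=0 S=100.7828 intr=6.6072 cont=16.6840 V=16.6840[hold]; j=1 S=145.1288 intr=0.0000 cont=3.5064 V=3.5064[hold]  S*(1)=-
k=0: j=0 S=120.9400 intr=0.0000 cont=10.4899 V=10.4899[hold]  S*(0)=-

price = 10.4899
boundary = - - - 69.9873
tree:
10.4899
16.6840 3.5064
25.6391 6.6021 0.0000
37.4027 12.4306 0.0000 0.0000
49.0675 23.4048 0.0000 0.0000 0.0000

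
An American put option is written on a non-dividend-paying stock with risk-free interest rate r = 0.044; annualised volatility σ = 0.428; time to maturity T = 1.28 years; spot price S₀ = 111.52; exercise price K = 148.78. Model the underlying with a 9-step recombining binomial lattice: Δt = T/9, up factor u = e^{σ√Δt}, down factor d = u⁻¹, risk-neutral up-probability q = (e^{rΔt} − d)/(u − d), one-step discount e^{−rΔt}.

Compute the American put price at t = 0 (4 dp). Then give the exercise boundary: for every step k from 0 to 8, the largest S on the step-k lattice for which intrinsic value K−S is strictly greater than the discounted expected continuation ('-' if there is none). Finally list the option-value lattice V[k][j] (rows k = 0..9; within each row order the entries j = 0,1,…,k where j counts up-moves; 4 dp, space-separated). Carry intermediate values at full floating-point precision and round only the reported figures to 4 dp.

Δt=0.14222, u=1.17517, d=0.85094, q=0.47910, disc=e^(-rΔt)=0.99376
k=9 terminal: V=max(K-S,0) → 122.6907 112.7504 99.0226 80.0643 53.8827 17.7256 0.0000 0.0000 0.0000 0.0000
k=8: j=0 S=30.6592 intr=118.1208 cont=117.1927 V=118.1208[EX]; j=1 S=42.3408 intr=106.4392 cont=105.5111 V=106.4392[EX]; j=2 S=58.4732 intr=90.3068 cont=89.3787 V=90.3068[EX]; j=3 S=80.7523 intr=68.0277 cont=67.0996 V=68.0277[EX]; j=4 S=111.5200 intr=37.2600 cont=36.3319 V=37.2600[EX]; j=5 S=154.0107 intr=0.0000 cont=9.1757 V=9.1757[hold]; j=6 S=212.6908 intr=0.0000 cont=0.0000 V=0.0000[hold]; j=7 S=293.7289 intr=0.0000 cont=0.0000 V=0.0000[hold]; j=8 S=405.6437 intr=0.0000 cont=0.0000 V=0.0000[hold]  S*(8)=111.5200
k=7: j=0 S=36.0296 intr=112.7504 cont=111.8222 V=112.7504[EX]; j=1 S=49.7574 intr=99.0226 cont=98.0945 V=99.0226[EX]; j=2 S=68.7157 intr=80.0643 cont=79.1362 V=80.0643[EX]; j=3 S=94.8973 intr=53.8827 cont=52.9546 V=53.8827[EX]; j=4 S=131.0544 intr=17.7256 cont=23.6564 V=23.6564[hold]; j=5 S=180.9880 intr=0.0000 cont=4.7498 V=4.7498[hold]; j=6 S=249.9469 intr=0.0000 cont=0.0000 V=0.0000[hold]; j=7 S=345.1801 intr=0.0000 cont=0.0000 V=0.0000[hold]  S*(7)=94.8973
k=6: j=0 S=42.3408 intr=106.4392 cont=105.5111 V=106.4392[EX]; j=1 S=58.4732 intr=90.3068 cont=89.3787 V=90.3068[EX]; j=2 S=80.7523 intr=68.0277 cont=67.0996 V=68.0277[EX]; j=3 S=111.5200 intr=37.2600 cont=39.1556 V=39.1556[hold]; j=4 S=154.0107 intr=0.0000 cont=14.5073 V=14.5073[hold]; j=5 S=212.6908 intr=0.0000 cont=2.4588 V=2.4588[hold]; j=6 S=293.7289 intr=0.0000 cont=0.0000 V=0.0000[hold]  S*(6)=80.7523
k=5: j=0 S=49.7574 intr=99.0226 cont=98.0945 V=99.0226[EX]; j=1 S=68.7157 intr=80.0643 cont=79.1362 V=80.0643[EX]; j=2 S=94.8973 intr=53.8827 cont=53.8571 V=53.8827[EX]; j=3 S=131.0544 intr=17.7256 cont=27.1761 V=27.1761[hold]; j=4 S=180.9880 intr=0.0000 cont=8.6804 V=8.6804[hold]; j=5 S=249.9469 intr=0.0000 cont=1.2728 V=1.2728[hold]  S*(5)=94.8973
k=4: j=0 S=58.4732 intr=90.3068 cont=89.3787 V=90.3068[EX]; j=1 S=80.7523 intr=68.0277 cont=67.0996 V=68.0277[EX]; j=2 S=111.5200 intr=37.2600 cont=40.8313 V=40.8313[hold]; j=3 S=154.0107 intr=0.0000 cont=18.2006 V=18.2006[hold]; j=4 S=212.6908 intr=0.0000 cont=5.0994 V=5.0994[hold]  S*(4)=80.7523
k=3: j=0 S=68.7157 intr=80.0643 cont=79.1362 V=80.0643[EX]; j=1 S=94.8973 intr=53.8827 cont=54.6549 V=54.6549[hold]; j=2 S=131.0544 intr=17.7256 cont=29.8019 V=29.8019[hold]; j=3 S=180.9880 intr=0.0000 cont=11.8495 V=11.8495[hold]  S*(3)=68.7157
k=2: j=0 S=80.7523 intr=68.0277 cont=67.4673 V=68.0277[EX]; j=1 S=111.5200 intr=37.2600 cont=42.4813 V=42.4813[hold]; j=2 S=154.0107 intr=0.0000 cont=21.0687 V=21.0687[hold]  S*(2)=80.7523
k=1: j=0 S=94.8973 intr=53.8827 cont=55.4405 V=55.4405[hold]; j=1 S=131.0544 intr=17.7256 cont=32.0216 V=32.0216[hold]  S*(1)=-
k=0: j=0 S=111.5200 intr=37.2600 cont=43.9447 V=43.9447[hold]  S*(0)=-

price = 43.9447
boundary = - - 80.7523 68.7157 80.7523 94.8973 80.7523 94.8973 111.5200
tree:
43.9447
55.4405 32.0216
68.0277 42.4813 21.0687
80.0643 54.6549 29.8019 11.8495
90.3068 68.0277 40.8313 18.2006 5.0994
99.0226 80.0643 53.8827 27.1761 8.6804 1.2728
106.4392 90.3068 68.0277 39.1556 14.5073 2.4588 0.0000
112.7504 99.0226 80.0643 53.8827 23.6564 4.7498 0.0000 0.0000
118.1208 106.4392 90.3068 68.0277 37.2600 9.1757 0.0000 0.0000 0.0000
122.6907 112.7504 99.0226 80.0643 53.8827 17.7256 0.0000 0.0000 0.0000 0.0000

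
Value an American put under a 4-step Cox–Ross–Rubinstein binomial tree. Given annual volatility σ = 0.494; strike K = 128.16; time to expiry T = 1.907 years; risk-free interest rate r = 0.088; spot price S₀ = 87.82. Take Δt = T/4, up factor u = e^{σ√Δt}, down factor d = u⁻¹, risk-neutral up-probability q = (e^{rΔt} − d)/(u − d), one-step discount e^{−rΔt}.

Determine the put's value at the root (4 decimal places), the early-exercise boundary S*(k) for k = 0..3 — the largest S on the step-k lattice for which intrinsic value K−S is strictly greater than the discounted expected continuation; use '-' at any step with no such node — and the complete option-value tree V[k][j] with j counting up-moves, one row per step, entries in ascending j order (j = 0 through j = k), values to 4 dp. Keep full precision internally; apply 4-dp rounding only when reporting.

Δt=0.47675, u=1.40648, d=0.71099, q=0.47715, disc=e^(-rΔt)=0.95891
k=4 terminal: V=max(K-S,0) → 105.7183 83.7660 40.3400 0.0000 0.0000
k=3: j=0 S=31.5638 intr=96.5962 cont=91.3306 V=96.5962[EX]; j=1 S=62.4394 intr=65.7206 cont=60.4550 V=65.7206[EX]; j=2 S=123.5174 intr=4.6426 cont=20.2252 V=20.2252[hold]; j=3 S=244.3416 intr=0.0000 cont=0.0000 V=0.0000[hold]  S*(3)=62.4394
k=2: j=0 S=44.3940 intr=83.7660 cont=78.5004 V=83.7660[EX]; j=1 S=87.8200 intr=40.3400 cont=42.2041 V=42.2041[hold]; j=2 S=173.7252 intr=0.0000 cont=10.1403 V=10.1403[hold]  S*(2)=44.3940
k=1: j=0 S=62.4394 intr=65.7206 cont=61.3079 V=65.7206[EX]; j=1 S=123.5174 intr=4.6426 cont=25.7994 V=25.7994[hold]  S*(1)=62.4394
k=0: j=0 S=87.8200 intr=40.3400 cont=44.7546 V=44.7546[hold]  S*(0)=-

price = 44.7546
boundary = - 62.4394 44.3940 62.4394
tree:
44.7546
65.7206 25.7994
83.7660 42.2041 10.1403
96.5962 65.7206 20.2252 0.0000
105.7183 83.7660 40.3400 0.0000 0.0000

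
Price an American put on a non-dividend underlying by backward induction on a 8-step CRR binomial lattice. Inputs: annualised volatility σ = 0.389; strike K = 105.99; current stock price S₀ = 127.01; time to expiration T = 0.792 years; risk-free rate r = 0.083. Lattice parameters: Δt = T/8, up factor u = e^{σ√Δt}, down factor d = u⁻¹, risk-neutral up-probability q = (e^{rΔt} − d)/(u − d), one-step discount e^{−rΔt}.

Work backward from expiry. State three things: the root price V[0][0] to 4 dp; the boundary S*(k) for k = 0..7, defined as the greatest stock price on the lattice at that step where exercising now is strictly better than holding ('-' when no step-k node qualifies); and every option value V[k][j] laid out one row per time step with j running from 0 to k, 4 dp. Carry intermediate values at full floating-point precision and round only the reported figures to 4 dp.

price = 5.9265
boundary = - - - - 77.8421 68.8745 77.8421 87.9772
tree:
5.9265
9.1514 2.8380
13.7631 4.7459 0.9998
20.0573 7.7712 1.8353 0.1907
28.1479 12.3941 3.3320 0.3870 0.0000
37.1155 19.1076 5.9655 0.7852 0.0000 0.0000
45.0500 28.1479 10.4907 1.5931 0.0000 0.0000 0.0000
52.0704 37.1155 18.0128 3.2323 0.0000 0.0000 0.0000 0.0000
58.2821 45.0500 28.1479 6.5580 0.0000 0.0000 0.0000 0.0000 0.0000

Δt=0.09900, u=1.13020, d=0.88480, q=0.50306, disc=e^(-rΔt)=0.99182
k=8 terminal: V=max(K-S,0) → 58.2821 45.0500 28.1479 6.5580 0.0000 0.0000 0.0000 0.0000 0.0000
k=7: j=0 S=53.9196 intr=52.0704 cont=51.2031 V=52.0704[EX]; j=1 S=68.8745 intr=37.1155 cont=36.2482 V=37.1155[EX]; j=2 S=87.9772 intr=18.0128 cont=17.1454 V=18.0128[EX]; j=3 S=112.3782 intr=0.0000 cont=3.2323 V=3.2323[hold]; j=4 S=143.5469 intr=0.0000 cont=0.0000 V=0.0000[hold]; j=5 S=183.3604 intr=0.0000 cont=0.0000 V=0.0000[hold]; j=6 S=234.2165 intr=0.0000 cont=0.0000 V=0.0000[hold]; j=7 S=299.1777 intr=0.0000 cont=0.0000 V=0.0000[hold]  S*(7)=87.9772
k=6: j=0 S=60.9400 intr=45.0500 cont=44.1826 V=45.0500[EX]; j=1 S=77.8421 intr=28.1479 cont=27.2806 V=28.1479[EX]; j=2 S=99.4320 intr=6.5580 cont=10.4907 V=10.4907[hold]; j=3 S=127.0100 intr=0.0000 cont=1.5931 V=1.5931[hold]; j=4 S=162.2369 intr=0.0000 cont=0.0000 V=0.0000[hold]; j=5 S=207.2342 intr=0.0000 cont=0.0000 V=0.0000[hold]; j=6 S=264.7118 intr=0.0000 cont=0.0000 V=0.0000[hold]  S*(6)=77.8421
k=5: j=0 S=68.8745 intr=37.1155 cont=36.2482 V=37.1155[EX]; j=1 S=87.9772 intr=18.0128 cont=19.1076 V=19.1076[hold]; j=2 S=112.3782 intr=0.0000 cont=5.9655 V=5.9655[hold]; j=3 S=143.5469 intr=0.0000 cont=0.7852 V=0.7852[hold]; j=4 S=183.3604 intr=0.0000 cont=0.0000 V=0.0000[hold]; j=5 S=234.2165 intr=0.0000 cont=0.0000 V=0.0000[hold]  S*(5)=68.8745
k=4: j=0 S=77.8421 intr=28.1479 cont=27.8269 V=28.1479[EX]; j=1 S=99.4320 intr=6.5580 cont=12.3941 V=12.3941[hold]; j=2 S=127.0100 intr=0.0000 cont=3.3320 V=3.3320[hold]; j=3 S=162.2369 intr=0.0000 cont=0.3870 V=0.3870[hold]; j=4 S=207.2342 intr=0.0000 cont=0.0000 V=0.0000[hold]  S*(4)=77.8421
k=3: j=0 S=87.9772 intr=18.0128 cont=20.0573 V=20.0573[hold]; j=1 S=112.3782 intr=0.0000 cont=7.7712 V=7.7712[hold]; j=2 S=143.5469 intr=0.0000 cont=1.8353 V=1.8353[hold]; j=3 S=183.3604 intr=0.0000 cont=0.1907 V=0.1907[hold]  S*(3)=-
k=2: j=0 S=99.4320 intr=6.5580 cont=13.7631 V=13.7631[hold]; j=1 S=127.0100 intr=0.0000 cont=4.7459 V=4.7459[hold]; j=2 S=162.2369 intr=0.0000 cont=0.9998 V=0.9998[hold]  S*(2)=-
k=1: j=0 S=112.3782 intr=0.0000 cont=9.1514 V=9.1514[hold]; j=1 S=143.5469 intr=0.0000 cont=2.8380 V=2.8380[hold]  S*(1)=-
k=0: j=0 S=127.0100 intr=0.0000 cont=5.9265 V=5.9265[hold]  S*(0)=-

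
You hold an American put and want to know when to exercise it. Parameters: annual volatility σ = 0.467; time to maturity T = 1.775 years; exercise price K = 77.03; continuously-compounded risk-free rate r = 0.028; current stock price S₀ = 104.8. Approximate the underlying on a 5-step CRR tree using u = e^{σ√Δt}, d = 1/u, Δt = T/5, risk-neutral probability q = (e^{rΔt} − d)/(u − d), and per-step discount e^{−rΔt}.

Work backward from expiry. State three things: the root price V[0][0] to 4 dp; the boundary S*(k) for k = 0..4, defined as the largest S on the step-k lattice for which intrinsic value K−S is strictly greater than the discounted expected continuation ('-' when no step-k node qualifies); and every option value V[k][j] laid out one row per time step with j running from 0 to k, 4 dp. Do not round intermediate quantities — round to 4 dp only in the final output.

price = 8.8680
boundary = - - - 45.4818 34.4347
tree:
8.8680
13.9633 2.8026
21.4000 5.1335 0.0000
31.5482 9.4030 0.0000 0.0000
42.5953 17.2235 0.0000 0.0000 0.0000
50.9592 31.5482 0.0000 0.0000 0.0000 0.0000

Δt=0.35500  u=1.32081  d=0.75711  q=0.44860  discount=0.99011
step 5 (expiry): payoffs max(K−S,0) = 50.9592 31.5482 0.0000 0.0000 0.0000 0.0000
step 4: (k=4,j=0): S=34.4347, (K−S)⁺=42.5953, hold=41.8334 ⇒ V=42.5953 exercise | (k=4,j=1): S=60.0729, (K−S)⁺=16.9571, hold=17.2235 ⇒ V=17.2235 continue | (k=4,j=2): S=104.8000, (K−S)⁺=0.0000, hold=0.0000 ⇒ V=0.0000 continue | (k=4,j=3): S=182.8285, (K−S)⁺=0.0000, hold=0.0000 ⇒ V=0.0000 continue | (k=4,j=4): S=318.9528, (K−S)⁺=0.0000, hold=0.0000 ⇒ V=0.0000 continue  boundary S*=34.4347
step 3: (k=3,j=0): S=45.4818, (K−S)⁺=31.5482, hold=30.9047 ⇒ V=31.5482 exercise | (k=3,j=1): S=79.3451, (K−S)⁺=0.0000, hold=9.4030 ⇒ V=9.4030 continue | (k=3,j=2): S=138.4212, (K−S)⁺=0.0000, hold=0.0000 ⇒ V=0.0000 continue | (k=3,j=3): S=241.4822, (K−S)⁺=0.0000, hold=0.0000 ⇒ V=0.0000 continue  boundary S*=45.4818
step 2: (k=2,j=0): S=60.0729, (K−S)⁺=16.9571, hold=21.4000 ⇒ V=21.4000 continue | (k=2,j=1): S=104.8000, (K−S)⁺=0.0000, hold=5.1335 ⇒ V=5.1335 continue | (k=2,j=2): S=182.8285, (K−S)⁺=0.0000, hold=0.0000 ⇒ V=0.0000 continue  boundary S*=-
step 1: (k=1,j=0): S=79.3451, (K−S)⁺=0.0000, hold=13.9633 ⇒ V=13.9633 continue | (k=1,j=1): S=138.4212, (K−S)⁺=0.0000, hold=2.8026 ⇒ V=2.8026 continue  boundary S*=-
step 0: (k=0,j=0): S=104.8000, (K−S)⁺=0.0000, hold=8.8680 ⇒ V=8.8680 continue  boundary S*=-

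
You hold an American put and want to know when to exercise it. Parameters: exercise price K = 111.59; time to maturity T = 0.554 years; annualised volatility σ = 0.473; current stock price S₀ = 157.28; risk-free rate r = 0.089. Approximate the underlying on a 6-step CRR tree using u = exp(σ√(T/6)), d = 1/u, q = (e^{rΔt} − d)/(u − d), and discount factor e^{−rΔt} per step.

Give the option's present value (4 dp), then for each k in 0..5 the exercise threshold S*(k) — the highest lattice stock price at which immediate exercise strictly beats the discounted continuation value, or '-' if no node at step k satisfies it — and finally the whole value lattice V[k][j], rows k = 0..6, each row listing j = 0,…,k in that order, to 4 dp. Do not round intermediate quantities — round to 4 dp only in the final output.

price = 2.9438
boundary = - - - - - 76.6607
tree:
2.9438
5.1286 0.7440
8.7574 1.4787 0.0000
14.5514 2.9392 0.0000 0.0000
23.2481 5.8420 0.0000 0.0000 0.0000
34.9293 11.6118 0.0000 0.0000 0.0000 0.0000
45.1924 23.0799 0.0000 0.0000 0.0000 0.0000 0.0000

Δt=0.09233, u=1.15457, d=0.86612, q=0.49274, disc=e^(-rΔt)=0.99182
k=6 terminal: V=max(K-S,0) → 45.1924 23.0799 0.0000 0.0000 0.0000 0.0000 0.0000
k=5: j=0 S=76.6607 intr=34.9293 cont=34.0160 V=34.9293[EX]; j=1 S=102.1911 intr=9.3989 cont=11.6118 V=11.6118[hold]; j=2 S=136.2239 intr=0.0000 cont=0.0000 V=0.0000[hold]; j=3 S=181.5907 intr=0.0000 cont=0.0000 V=0.0000[hold]; j=4 S=242.0661 intr=0.0000 cont=0.0000 V=0.0000[hold]; j=5 S=322.6816 intr=0.0000 cont=0.0000 V=0.0000[hold]  S*(5)=76.6607
k=4: j=0 S=88.5101 intr=23.0799 cont=23.2481 V=23.2481[hold]; j=1 S=117.9867 intr=0.0000 cont=5.8420 V=5.8420[hold]; j=2 S=157.2800 intr=0.0000 cont=0.0000 V=0.0000[hold]; j=3 S=209.6591 intr=0.0000 cont=0.0000 V=0.0000[hold]; j=4 S=279.4821 intr=0.0000 cont=0.0000 V=0.0000[hold]  S*(4)=-
k=3: j=0 S=102.1911 intr=9.3989 cont=14.5514 V=14.5514[hold]; j=1 S=136.2239 intr=0.0000 cont=2.9392 V=2.9392[hold]; j=2 S=181.5907 intr=0.0000 cont=0.0000 V=0.0000[hold]; j=3 S=242.0661 intr=0.0000 cont=0.0000 V=0.0000[hold]  S*(3)=-
k=2: j=0 S=117.9867 intr=0.0000 cont=8.7574 V=8.7574[hold]; j=1 S=157.2800 intr=0.0000 cont=1.4787 V=1.4787[hold]; j=2 S=209.6591 intr=0.0000 cont=0.0000 V=0.0000[hold]  S*(2)=-
k=1: j=0 S=136.2239 intr=0.0000 cont=5.1286 V=5.1286[hold]; j=1 S=181.5907 intr=0.0000 cont=0.7440 V=0.7440[hold]  S*(1)=-
k=0: j=0 S=157.2800 intr=0.0000 cont=2.9438 V=2.9438[hold]  S*(0)=-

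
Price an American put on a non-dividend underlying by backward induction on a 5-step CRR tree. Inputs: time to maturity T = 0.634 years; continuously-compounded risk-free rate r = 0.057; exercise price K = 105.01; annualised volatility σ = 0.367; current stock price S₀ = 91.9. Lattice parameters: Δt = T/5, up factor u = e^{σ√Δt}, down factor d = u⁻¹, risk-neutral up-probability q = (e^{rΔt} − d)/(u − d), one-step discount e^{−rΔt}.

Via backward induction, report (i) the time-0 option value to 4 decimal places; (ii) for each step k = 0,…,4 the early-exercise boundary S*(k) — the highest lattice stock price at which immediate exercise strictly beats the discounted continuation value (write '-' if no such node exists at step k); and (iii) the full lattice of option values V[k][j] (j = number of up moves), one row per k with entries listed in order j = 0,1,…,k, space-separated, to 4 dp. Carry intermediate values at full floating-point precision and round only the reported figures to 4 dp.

price = 17.0478
boundary = - - 70.7626 80.6417 91.9000
tree:
17.0478
24.7770 9.4138
34.2474 15.4802 3.3639
42.9162 24.3683 6.6412 0.0704
50.5231 34.2474 13.1100 0.1403 0.0000
57.1980 42.9162 24.3683 0.2800 0.0000 0.0000

params: Δt=0.12680 u=1.13961 d=0.87749 q=0.49505 e^(-rΔt)=0.99280
t_5 payoffs: 57.1980 42.9162 24.3683 0.2800 0.0000 0.0000
t_4: node(4,0) S=54.4869 payoff=50.5231 vs cont=49.7668 → 50.5231 [stop]  node(4,1) S=70.7626 payoff=34.2474 vs cont=33.4911 → 34.2474 [stop]  node(4,2) S=91.9000 payoff=13.1100 vs cont=12.3538 → 13.1100 [stop]  node(4,3) S=119.3513 payoff=0.0000 vs cont=0.1403 → 0.1403 [wait]  node(4,4) S=155.0025 payoff=0.0000 vs cont=0.0000 → 0.0000 [wait]  ⇒ S*(4)=91.9000
t_3: node(3,0) S=62.0938 payoff=42.9162 vs cont=42.1600 → 42.9162 [stop]  node(3,1) S=80.6417 payoff=24.3683 vs cont=23.6121 → 24.3683 [stop]  node(3,2) S=104.7300 payoff=0.2800 vs cont=6.6412 → 6.6412 [wait]  node(3,3) S=136.0137 payoff=0.0000 vs cont=0.0704 → 0.0704 [wait]  ⇒ S*(3)=80.6417
t_2: node(2,0) S=70.7626 payoff=34.2474 vs cont=33.4911 → 34.2474 [stop]  node(2,1) S=91.9000 payoff=13.1100 vs cont=15.4802 → 15.4802 [wait]  node(2,2) S=119.3513 payoff=0.0000 vs cont=3.3639 → 3.3639 [wait]  ⇒ S*(2)=70.7626
t_1: node(1,0) S=80.6417 payoff=24.3683 vs cont=24.7770 → 24.7770 [wait]  node(1,1) S=104.7300 payoff=0.2800 vs cont=9.4138 → 9.4138 [wait]  ⇒ S*(1)=-
t_0: node(0,0) S=91.9000 payoff=13.1100 vs cont=17.0478 → 17.0478 [wait]  ⇒ S*(0)=-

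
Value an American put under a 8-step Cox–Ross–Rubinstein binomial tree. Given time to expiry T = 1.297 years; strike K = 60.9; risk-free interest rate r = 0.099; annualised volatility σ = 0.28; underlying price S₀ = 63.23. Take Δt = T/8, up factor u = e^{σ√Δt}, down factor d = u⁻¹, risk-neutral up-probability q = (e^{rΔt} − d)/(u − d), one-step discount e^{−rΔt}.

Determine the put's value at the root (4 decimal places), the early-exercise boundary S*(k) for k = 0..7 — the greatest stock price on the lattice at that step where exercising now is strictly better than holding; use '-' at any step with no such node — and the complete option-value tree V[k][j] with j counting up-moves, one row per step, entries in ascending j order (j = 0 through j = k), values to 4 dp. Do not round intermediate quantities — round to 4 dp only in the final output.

price = 4.1494
boundary = - - - 45.0852 50.4658 45.0852 50.4658 45.0852
tree:
4.1494
6.7121 2.1200
10.5042 3.7263 0.8337
15.8148 6.3555 1.6284 0.1910
20.6217 10.4342 3.1183 0.4251 0.0000
24.9161 15.8148 5.8143 0.9463 0.0000 0.0000
28.7526 20.6217 10.4342 2.1062 0.0000 0.0000 0.0000
32.1801 24.9161 15.8148 4.6879 0.0000 0.0000 0.0000 0.0000
35.2422 28.7526 20.6217 10.4342 0.0000 0.0000 0.0000 0.0000 0.0000

Δt=0.16212  u=1.11934  d=0.89338  q=0.54345  discount=0.98408
step 8 (expiry): payoffs max(K−S,0) = 35.2422 28.7526 20.6217 10.4342 0.0000 0.0000 0.0000 0.0000 0.0000
step 7: (k=7,j=0): S=28.7199, (K−S)⁺=32.1801, hold=31.2104 ⇒ V=32.1801 exercise | (k=7,j=1): S=35.9839, (K−S)⁺=24.9161, hold=23.9464 ⇒ V=24.9161 exercise | (k=7,j=2): S=45.0852, (K−S)⁺=15.8148, hold=14.8451 ⇒ V=15.8148 exercise | (k=7,j=3): S=56.4885, (K−S)⁺=4.4115, hold=4.6879 ⇒ V=4.6879 continue | (k=7,j=4): S=70.7760, (K−S)⁺=0.0000, hold=0.0000 ⇒ V=0.0000 continue | (k=7,j=5): S=88.6772, (K−S)⁺=0.0000, hold=0.0000 ⇒ V=0.0000 continue | (k=7,j=6): S=111.1061, (K−S)⁺=0.0000, hold=0.0000 ⇒ V=0.0000 continue | (k=7,j=7): S=139.2078, (K−S)⁺=0.0000, hold=0.0000 ⇒ V=0.0000 continue  boundary S*=45.0852
step 6: (k=6,j=0): S=32.1474, (K−S)⁺=28.7526, hold=27.7830 ⇒ V=28.7526 exercise | (k=6,j=1): S=40.2783, (K−S)⁺=20.6217, hold=19.6520 ⇒ V=20.6217 exercise | (k=6,j=2): S=50.4658, (K−S)⁺=10.4342, hold=9.6123 ⇒ V=10.4342 exercise | (k=6,j=3): S=63.2300, (K−S)⁺=0.0000, hold=2.1062 ⇒ V=2.1062 continue | (k=6,j=4): S=79.2226, (K−S)⁺=0.0000, hold=0.0000 ⇒ V=0.0000 continue | (k=6,j=5): S=99.2601, (K−S)⁺=0.0000, hold=0.0000 ⇒ V=0.0000 continue | (k=6,j=6): S=124.3657, (K−S)⁺=0.0000, hold=0.0000 ⇒ V=0.0000 continue  boundary S*=50.4658
step 5: (k=5,j=0): S=35.9839, (K−S)⁺=24.9161, hold=23.9464 ⇒ V=24.9161 exercise | (k=5,j=1): S=45.0852, (K−S)⁺=15.8148, hold=14.8451 ⇒ V=15.8148 exercise | (k=5,j=2): S=56.4885, (K−S)⁺=4.4115, hold=5.8143 ⇒ V=5.8143 continue | (k=5,j=3): S=70.7760, (K−S)⁺=0.0000, hold=0.9463 ⇒ V=0.9463 continue | (k=5,j=4): S=88.6772, (K−S)⁺=0.0000, hold=0.0000 ⇒ V=0.0000 continue | (k=5,j=5): S=111.1061, (K−S)⁺=0.0000, hold=0.0000 ⇒ V=0.0000 continue  boundary S*=45.0852
step 4: (k=4,j=0): S=40.2783, (K−S)⁺=20.6217, hold=19.6520 ⇒ V=20.6217 exercise | (k=4,j=1): S=50.4658, (K−S)⁺=10.4342, hold=10.2147 ⇒ V=10.4342 exercise | (k=4,j=2): S=63.2300, (K−S)⁺=0.0000, hold=3.1183 ⇒ V=3.1183 continue | (k=4,j=3): S=79.2226, (K−S)⁺=0.0000, hold=0.4251 ⇒ V=0.4251 continue | (k=4,j=4): S=99.2601, (K−S)⁺=0.0000, hold=0.0000 ⇒ V=0.0000 continue  boundary S*=50.4658
step 3: (k=3,j=0): S=45.0852, (K−S)⁺=15.8148, hold=14.8451 ⇒ V=15.8148 exercise | (k=3,j=1): S=56.4885, (K−S)⁺=4.4115, hold=6.3555 ⇒ V=6.3555 continue | (k=3,j=2): S=70.7760, (K−S)⁺=0.0000, hold=1.6284 ⇒ V=1.6284 continue | (k=3,j=3): S=88.6772, (K−S)⁺=0.0000, hold=0.1910 ⇒ V=0.1910 continue  boundary S*=45.0852
step 2: (k=2,j=0): S=50.4658, (K−S)⁺=10.4342, hold=10.5042 ⇒ V=10.5042 continue | (k=2,j=1): S=63.2300, (K−S)⁺=0.0000, hold=3.7263 ⇒ V=3.7263 continue | (k=2,j=2): S=79.2226, (K−S)⁺=0.0000, hold=0.8337 ⇒ V=0.8337 continue  boundary S*=-
step 1: (k=1,j=0): S=56.4885, (K−S)⁺=4.4115, hold=6.7121 ⇒ V=6.7121 continue | (k=1,j=1): S=70.7760, (K−S)⁺=0.0000, hold=2.1200 ⇒ V=2.1200 continue  boundary S*=-
step 0: (k=0,j=0): S=63.2300, (K−S)⁺=0.0000, hold=4.1494 ⇒ V=4.1494 continue  boundary S*=-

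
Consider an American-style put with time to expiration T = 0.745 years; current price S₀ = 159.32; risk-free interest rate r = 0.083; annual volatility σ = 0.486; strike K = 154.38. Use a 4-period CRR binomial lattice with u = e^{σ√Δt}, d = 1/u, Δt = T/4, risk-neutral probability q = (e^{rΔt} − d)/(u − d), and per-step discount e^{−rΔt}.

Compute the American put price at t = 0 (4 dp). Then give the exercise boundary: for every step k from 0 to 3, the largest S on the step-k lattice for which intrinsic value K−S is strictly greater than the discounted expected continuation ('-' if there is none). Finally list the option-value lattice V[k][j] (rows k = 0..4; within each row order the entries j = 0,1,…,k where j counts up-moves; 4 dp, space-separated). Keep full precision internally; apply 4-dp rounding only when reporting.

price = 18.9796
boundary = - - 104.7348 129.1757
tree:
18.9796
31.2969 6.4908
49.6452 12.7905 0.0000
69.4617 25.2043 0.0000 0.0000
85.5287 49.6452 0.0000 0.0000 0.0000

Δt=0.18625  u=1.23336  d=0.81079  q=0.48462  discount=0.98466
step 4 (expiry): payoffs max(K−S,0) = 85.5287 49.6452 0.0000 0.0000 0.0000
step 3: (k=3,j=0): S=84.9183, (K−S)⁺=69.4617, hold=67.0935 ⇒ V=69.4617 exercise | (k=3,j=1): S=129.1757, (K−S)⁺=25.2043, hold=25.1935 ⇒ V=25.2043 exercise | (k=3,j=2): S=196.4988, (K−S)⁺=0.0000, hold=0.0000 ⇒ V=0.0000 continue | (k=3,j=3): S=298.9090, (K−S)⁺=0.0000, hold=0.0000 ⇒ V=0.0000 continue  boundary S*=129.1757
step 2: (k=2,j=0): S=104.7348, (K−S)⁺=49.6452, hold=47.2770 ⇒ V=49.6452 exercise | (k=2,j=1): S=159.3200, (K−S)⁺=0.0000, hold=12.7905 ⇒ V=12.7905 continue | (k=2,j=2): S=242.3536, (K−S)⁺=0.0000, hold=0.0000 ⇒ V=0.0000 continue  boundary S*=104.7348
step 1: (k=1,j=0): S=129.1757, (K−S)⁺=25.2043, hold=31.2969 ⇒ V=31.2969 continue | (k=1,j=1): S=196.4988, (K−S)⁺=0.0000, hold=6.4908 ⇒ V=6.4908 continue  boundary S*=-
step 0: (k=0,j=0): S=159.3200, (K−S)⁺=0.0000, hold=18.9796 ⇒ V=18.9796 continue  boundary S*=-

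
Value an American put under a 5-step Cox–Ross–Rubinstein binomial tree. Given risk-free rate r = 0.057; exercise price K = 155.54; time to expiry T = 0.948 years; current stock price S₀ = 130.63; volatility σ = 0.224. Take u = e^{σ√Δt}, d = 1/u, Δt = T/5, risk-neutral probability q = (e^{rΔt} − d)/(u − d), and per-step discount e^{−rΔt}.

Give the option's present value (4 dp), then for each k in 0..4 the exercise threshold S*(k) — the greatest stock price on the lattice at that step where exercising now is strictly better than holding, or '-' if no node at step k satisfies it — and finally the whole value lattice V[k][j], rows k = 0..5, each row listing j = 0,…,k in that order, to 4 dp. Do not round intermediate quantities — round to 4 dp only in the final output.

price = 25.4498
boundary = - 118.4905 130.6300 118.4905 130.6300
tree:
25.4498
37.0495 15.7352
48.0610 24.9100 7.9616
58.0491 37.0495 14.3601 2.4786
67.1090 48.0610 24.9100 5.3451 0.0000
75.3269 58.0491 37.0495 11.5267 0.0000 0.0000

Δt=0.18960  u=1.10245  d=0.90707  q=0.53125  discount=0.98925
step 5 (expiry): payoffs max(K−S,0) = 75.3269 58.0491 37.0495 11.5267 0.0000 0.0000
step 4: (k=4,j=0): S=88.4310, (K−S)⁺=67.1090, hold=65.4371 ⇒ V=67.1090 exercise | (k=4,j=1): S=107.4790, (K−S)⁺=48.0610, hold=46.3891 ⇒ V=48.0610 exercise | (k=4,j=2): S=130.6300, (K−S)⁺=24.9100, hold=23.2381 ⇒ V=24.9100 exercise | (k=4,j=3): S=158.7677, (K−S)⁺=0.0000, hold=5.3451 ⇒ V=5.3451 continue | (k=4,j=4): S=192.9662, (K−S)⁺=0.0000, hold=0.0000 ⇒ V=0.0000 continue  boundary S*=130.6300
step 3: (k=3,j=0): S=97.4909, (K−S)⁺=58.0491, hold=56.3772 ⇒ V=58.0491 exercise | (k=3,j=1): S=118.4905, (K−S)⁺=37.0495, hold=35.3776 ⇒ V=37.0495 exercise | (k=3,j=2): S=144.0133, (K−S)⁺=11.5267, hold=14.3601 ⇒ V=14.3601 continue | (k=3,j=3): S=175.0337, (K−S)⁺=0.0000, hold=2.4786 ⇒ V=2.4786 continue  boundary S*=118.4905
step 2: (k=2,j=0): S=107.4790, (K−S)⁺=48.0610, hold=46.3891 ⇒ V=48.0610 exercise | (k=2,j=1): S=130.6300, (K−S)⁺=24.9100, hold=24.7272 ⇒ V=24.9100 exercise | (k=2,j=2): S=158.7677, (K−S)⁺=0.0000, hold=7.9616 ⇒ V=7.9616 continue  boundary S*=130.6300
step 1: (k=1,j=0): S=118.4905, (K−S)⁺=37.0495, hold=35.3776 ⇒ V=37.0495 exercise | (k=1,j=1): S=144.0133, (K−S)⁺=11.5267, hold=15.7352 ⇒ V=15.7352 continue  boundary S*=118.4905
step 0: (k=0,j=0): S=130.6300, (K−S)⁺=24.9100, hold=25.4498 ⇒ V=25.4498 continue  boundary S*=-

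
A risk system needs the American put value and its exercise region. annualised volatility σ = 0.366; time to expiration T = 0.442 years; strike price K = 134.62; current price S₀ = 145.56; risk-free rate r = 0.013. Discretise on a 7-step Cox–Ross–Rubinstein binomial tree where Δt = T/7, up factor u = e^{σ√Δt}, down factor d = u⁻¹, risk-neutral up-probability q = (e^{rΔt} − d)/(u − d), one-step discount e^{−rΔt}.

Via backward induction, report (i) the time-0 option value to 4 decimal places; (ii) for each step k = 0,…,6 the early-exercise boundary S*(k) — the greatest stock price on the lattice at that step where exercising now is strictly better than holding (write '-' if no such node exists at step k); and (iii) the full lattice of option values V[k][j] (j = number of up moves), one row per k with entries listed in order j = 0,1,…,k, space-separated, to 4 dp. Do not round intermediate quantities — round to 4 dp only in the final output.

price = 8.3398
boundary = - - - - 100.7569 110.4630 121.1040
tree:
8.3398
12.4544 3.9229
18.0687 6.4295 1.2303
25.2927 10.3197 2.2509 0.1333
33.8631 16.1062 4.1057 0.2573 0.0000
42.7163 24.1570 7.4636 0.4966 0.0000 0.0000
50.7916 33.8631 13.5160 0.9584 0.0000 0.0000 0.0000
58.1573 42.7163 24.1570 1.8499 0.0000 0.0000 0.0000 0.0000

params: Δt=0.06314 u=1.09633 d=0.91213 q=0.48148 e^(-rΔt)=0.99918
t_7 payoffs: 58.1573 42.7163 24.1570 1.8499 0.0000 0.0000 0.0000 0.0000
t_6: node(6,0) S=83.8284 payoff=50.7916 vs cont=50.6811 → 50.7916 [stop]  node(6,1) S=100.7569 payoff=33.8631 vs cont=33.7526 → 33.8631 [stop]  node(6,2) S=121.1040 payoff=13.5160 vs cont=13.4055 → 13.5160 [stop]  node(6,3) S=145.5600 payoff=0.0000 vs cont=0.9584 → 0.9584 [wait]  node(6,4) S=174.9547 payoff=0.0000 vs cont=0.0000 → 0.0000 [wait]  node(6,5) S=210.2854 payoff=0.0000 vs cont=0.0000 → 0.0000 [wait]  node(6,6) S=252.7509 payoff=0.0000 vs cont=0.0000 → 0.0000 [wait]  ⇒ S*(6)=121.1040
t_5: node(5,0) S=91.9037 payoff=42.7163 vs cont=42.6058 → 42.7163 [stop]  node(5,1) S=110.4630 payoff=24.1570 vs cont=24.0466 → 24.1570 [stop]  node(5,2) S=132.7701 payoff=1.8499 vs cont=7.4636 → 7.4636 [wait]  node(5,3) S=159.5820 payoff=0.0000 vs cont=0.4966 → 0.4966 [wait]  node(5,4) S=191.8083 payoff=0.0000 vs cont=0.0000 → 0.0000 [wait]  node(5,5) S=230.5425 payoff=0.0000 vs cont=0.0000 → 0.0000 [wait]  ⇒ S*(5)=110.4630
t_4: node(4,0) S=100.7569 payoff=33.8631 vs cont=33.7526 → 33.8631 [stop]  node(4,1) S=121.1040 payoff=13.5160 vs cont=16.1062 → 16.1062 [wait]  node(4,2) S=145.5600 payoff=0.0000 vs cont=4.1057 → 4.1057 [wait]  node(4,3) S=174.9547 payoff=0.0000 vs cont=0.2573 → 0.2573 [wait]  node(4,4) S=210.2854 payoff=0.0000 vs cont=0.0000 → 0.0000 [wait]  ⇒ S*(4)=100.7569
t_3: node(3,0) S=110.4630 payoff=24.1570 vs cont=25.2927 → 25.2927 [wait]  node(3,1) S=132.7701 payoff=1.8499 vs cont=10.3197 → 10.3197 [wait]  node(3,2) S=159.5820 payoff=0.0000 vs cont=2.2509 → 2.2509 [wait]  node(3,3) S=191.8083 payoff=0.0000 vs cont=0.1333 → 0.1333 [wait]  ⇒ S*(3)=-
t_2: node(2,0) S=121.1040 payoff=13.5160 vs cont=18.0687 → 18.0687 [wait]  node(2,1) S=145.5600 payoff=0.0000 vs cont=6.4295 → 6.4295 [wait]  node(2,2) S=174.9547 payoff=0.0000 vs cont=1.2303 → 1.2303 [wait]  ⇒ S*(2)=-
t_1: node(1,0) S=132.7701 payoff=1.8499 vs cont=12.4544 → 12.4544 [wait]  node(1,1) S=159.5820 payoff=0.0000 vs cont=3.9229 → 3.9229 [wait]  ⇒ S*(1)=-
t_0: node(0,0) S=145.5600 payoff=0.0000 vs cont=8.3398 → 8.3398 [wait]  ⇒ S*(0)=-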